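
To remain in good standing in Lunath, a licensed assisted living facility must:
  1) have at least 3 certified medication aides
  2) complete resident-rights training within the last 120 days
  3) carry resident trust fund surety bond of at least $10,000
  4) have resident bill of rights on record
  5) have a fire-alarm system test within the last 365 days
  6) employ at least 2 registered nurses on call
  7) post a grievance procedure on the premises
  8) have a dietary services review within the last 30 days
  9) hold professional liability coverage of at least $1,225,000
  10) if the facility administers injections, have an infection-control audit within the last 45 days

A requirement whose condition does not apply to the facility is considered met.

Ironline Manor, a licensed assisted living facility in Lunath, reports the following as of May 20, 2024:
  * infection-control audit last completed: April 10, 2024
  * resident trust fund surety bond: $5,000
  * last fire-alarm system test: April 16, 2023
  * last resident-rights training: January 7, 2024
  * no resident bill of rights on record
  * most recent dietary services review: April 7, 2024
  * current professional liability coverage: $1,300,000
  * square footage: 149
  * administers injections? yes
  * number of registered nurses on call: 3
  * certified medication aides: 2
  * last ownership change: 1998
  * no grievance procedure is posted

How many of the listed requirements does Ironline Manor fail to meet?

7

1. certified medication aides 2 < 3 → not met
2. resident-rights training 134 days ago vs limit 120 → not met
3. resident trust fund surety bond $5,000 < $10,000 → not met
4. resident bill of rights absent → not met
5. fire-alarm system test 400 days ago vs limit 365 → not met
6. registered nurses on call 3 ≥ 2 → met
7. grievance procedure absent → not met
8. dietary services review 43 days ago vs limit 30 → not met
9. professional liability coverage $1,300,000 ≥ $1,225,000 → met
10. condition 'administers injections' holds; infection-control audit 40 days ago vs limit 45 → met
Not met: 7 of 10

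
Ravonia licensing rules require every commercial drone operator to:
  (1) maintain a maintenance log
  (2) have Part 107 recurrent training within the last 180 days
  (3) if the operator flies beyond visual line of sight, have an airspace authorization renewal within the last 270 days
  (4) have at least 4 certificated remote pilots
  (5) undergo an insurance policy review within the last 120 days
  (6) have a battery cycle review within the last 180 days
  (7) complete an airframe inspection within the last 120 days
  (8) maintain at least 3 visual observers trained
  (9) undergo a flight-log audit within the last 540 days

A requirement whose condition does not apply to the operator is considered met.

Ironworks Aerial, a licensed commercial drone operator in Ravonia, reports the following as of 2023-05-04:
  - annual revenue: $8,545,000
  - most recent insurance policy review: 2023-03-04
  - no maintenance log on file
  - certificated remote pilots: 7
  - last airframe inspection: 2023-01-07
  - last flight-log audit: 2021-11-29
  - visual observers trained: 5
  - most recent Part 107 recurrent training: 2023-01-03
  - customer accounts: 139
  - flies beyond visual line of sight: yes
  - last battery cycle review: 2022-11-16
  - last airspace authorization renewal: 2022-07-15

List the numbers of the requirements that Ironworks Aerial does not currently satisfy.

1, 3

1. maintenance log absent → not met
2. Part 107 recurrent training 121 days ago vs limit 180 → met
3. condition 'flies beyond visual line of sight' holds; airspace authorization renewal 293 days ago vs limit 270 → not met
4. certificated remote pilots 7 ≥ 4 → met
5. insurance policy review 61 days ago vs limit 120 → met
6. battery cycle review 169 days ago vs limit 180 → met
7. airframe inspection 117 days ago vs limit 120 → met
8. visual observers trained 5 ≥ 3 → met
9. flight-log audit 521 days ago vs limit 540 → met
Not met: 1, 3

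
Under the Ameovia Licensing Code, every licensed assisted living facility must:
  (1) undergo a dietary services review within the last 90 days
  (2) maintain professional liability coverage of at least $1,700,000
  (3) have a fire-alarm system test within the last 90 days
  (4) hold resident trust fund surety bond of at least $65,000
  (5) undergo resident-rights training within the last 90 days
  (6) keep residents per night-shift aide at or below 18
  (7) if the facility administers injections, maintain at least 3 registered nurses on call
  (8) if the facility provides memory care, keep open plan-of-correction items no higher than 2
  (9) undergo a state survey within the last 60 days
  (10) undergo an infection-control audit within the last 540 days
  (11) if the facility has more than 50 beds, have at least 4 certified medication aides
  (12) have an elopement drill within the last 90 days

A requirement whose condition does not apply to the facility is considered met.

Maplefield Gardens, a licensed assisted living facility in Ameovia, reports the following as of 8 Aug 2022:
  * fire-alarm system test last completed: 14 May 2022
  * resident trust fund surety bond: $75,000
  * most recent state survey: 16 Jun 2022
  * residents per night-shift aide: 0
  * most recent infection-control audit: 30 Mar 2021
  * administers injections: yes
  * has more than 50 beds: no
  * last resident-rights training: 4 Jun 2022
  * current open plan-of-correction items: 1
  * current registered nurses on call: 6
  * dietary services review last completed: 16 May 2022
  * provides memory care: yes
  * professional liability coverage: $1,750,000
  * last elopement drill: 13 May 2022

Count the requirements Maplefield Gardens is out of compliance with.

1. dietary services review 84 days ago vs limit 90 → met
2. professional liability coverage $1,750,000 ≥ $1,700,000 → met
3. fire-alarm system test 86 days ago vs limit 90 → met
4. resident trust fund surety bond $75,000 ≥ $65,000 → met
5. resident-rights training 65 days ago vs limit 90 → met
6. residents per night-shift aide 0 ≤ 18 → met
7. condition 'administers injections' holds; registered nurses on call 6 ≥ 3 → met
8. condition 'provides memory care' holds; open plan-of-correction items 1 ≤ 2 → met
9. state survey 53 days ago vs limit 60 → met
10. infection-control audit 496 days ago vs limit 540 → met
11. condition 'has more than 50 beds' does not hold → requirement n/a → met
12. elopement drill 87 days ago vs limit 90 → met
Not met: 0 of 12

0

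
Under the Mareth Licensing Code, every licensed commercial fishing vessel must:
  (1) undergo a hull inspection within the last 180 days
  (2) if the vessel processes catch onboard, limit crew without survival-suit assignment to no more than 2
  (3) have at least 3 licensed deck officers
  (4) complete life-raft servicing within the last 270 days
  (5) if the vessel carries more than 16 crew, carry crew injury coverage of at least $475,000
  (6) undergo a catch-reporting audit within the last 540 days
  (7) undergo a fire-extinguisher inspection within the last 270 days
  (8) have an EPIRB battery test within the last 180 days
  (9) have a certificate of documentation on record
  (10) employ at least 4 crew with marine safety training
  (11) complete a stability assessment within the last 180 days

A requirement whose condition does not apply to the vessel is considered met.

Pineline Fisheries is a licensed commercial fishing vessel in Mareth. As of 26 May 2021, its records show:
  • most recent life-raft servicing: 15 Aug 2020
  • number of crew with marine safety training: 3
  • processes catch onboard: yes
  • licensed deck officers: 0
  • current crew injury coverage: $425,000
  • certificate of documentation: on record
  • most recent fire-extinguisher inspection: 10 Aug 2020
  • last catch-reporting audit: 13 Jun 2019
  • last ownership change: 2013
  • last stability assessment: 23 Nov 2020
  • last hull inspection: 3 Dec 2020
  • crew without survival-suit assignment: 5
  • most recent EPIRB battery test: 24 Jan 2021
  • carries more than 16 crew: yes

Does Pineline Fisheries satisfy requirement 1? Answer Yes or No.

1. hull inspection 174 days ago vs limit 180 → met

Yes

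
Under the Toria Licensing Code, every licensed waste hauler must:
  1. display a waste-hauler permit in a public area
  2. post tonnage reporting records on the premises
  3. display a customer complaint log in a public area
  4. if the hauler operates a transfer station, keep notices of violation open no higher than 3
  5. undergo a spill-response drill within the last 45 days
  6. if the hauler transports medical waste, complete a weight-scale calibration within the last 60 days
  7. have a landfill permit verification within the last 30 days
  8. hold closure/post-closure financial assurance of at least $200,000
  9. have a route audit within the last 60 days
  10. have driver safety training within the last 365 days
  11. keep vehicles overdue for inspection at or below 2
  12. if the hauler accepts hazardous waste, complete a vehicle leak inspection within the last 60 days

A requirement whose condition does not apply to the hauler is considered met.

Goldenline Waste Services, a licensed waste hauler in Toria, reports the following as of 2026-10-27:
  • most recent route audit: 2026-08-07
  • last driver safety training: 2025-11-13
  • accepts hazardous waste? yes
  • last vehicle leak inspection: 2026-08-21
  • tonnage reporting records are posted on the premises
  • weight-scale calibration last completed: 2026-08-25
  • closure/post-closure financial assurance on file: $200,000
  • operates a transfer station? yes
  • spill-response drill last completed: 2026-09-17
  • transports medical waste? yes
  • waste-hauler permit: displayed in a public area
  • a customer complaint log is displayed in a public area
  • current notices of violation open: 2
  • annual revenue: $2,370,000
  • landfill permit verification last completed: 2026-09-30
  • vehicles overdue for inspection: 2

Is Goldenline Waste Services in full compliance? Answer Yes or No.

No

1. waste-hauler permit present → met
2. tonnage reporting records present → met
3. customer complaint log present → met
4. condition 'operates a transfer station' holds; notices of violation open 2 ≤ 3 → met
5. spill-response drill 40 days ago vs limit 45 → met
6. condition 'transports medical waste' holds; weight-scale calibration 63 days ago vs limit 60 → not met
7. landfill permit verification 27 days ago vs limit 30 → met
8. closure/post-closure financial assurance $200,000 ≥ $200,000 → met
9. route audit 81 days ago vs limit 60 → not met
10. driver safety training 348 days ago vs limit 365 → met
11. vehicles overdue for inspection 2 ≤ 2 → met
12. condition 'accepts hazardous waste' holds; vehicle leak inspection 67 days ago vs limit 60 → not met
Not met: 6, 9, 12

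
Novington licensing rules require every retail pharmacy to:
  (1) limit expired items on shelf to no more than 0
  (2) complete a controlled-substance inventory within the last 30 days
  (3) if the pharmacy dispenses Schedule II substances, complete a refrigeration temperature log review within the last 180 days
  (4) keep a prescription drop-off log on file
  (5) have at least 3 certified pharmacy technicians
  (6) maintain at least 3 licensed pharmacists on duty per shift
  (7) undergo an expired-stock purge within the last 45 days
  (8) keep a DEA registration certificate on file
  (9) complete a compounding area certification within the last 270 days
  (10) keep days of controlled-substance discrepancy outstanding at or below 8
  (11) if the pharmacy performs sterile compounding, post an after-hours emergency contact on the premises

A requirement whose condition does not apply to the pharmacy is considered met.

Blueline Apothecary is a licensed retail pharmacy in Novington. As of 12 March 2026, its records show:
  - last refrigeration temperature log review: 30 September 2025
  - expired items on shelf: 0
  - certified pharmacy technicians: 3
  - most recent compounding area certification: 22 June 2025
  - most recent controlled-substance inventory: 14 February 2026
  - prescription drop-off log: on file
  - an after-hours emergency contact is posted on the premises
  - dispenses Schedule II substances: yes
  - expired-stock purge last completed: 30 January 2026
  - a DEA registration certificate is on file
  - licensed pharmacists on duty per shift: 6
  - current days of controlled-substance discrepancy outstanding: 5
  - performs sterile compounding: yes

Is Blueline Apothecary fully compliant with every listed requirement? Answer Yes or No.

Yes

1. expired items on shelf 0 ≤ 0 → met
2. controlled-substance inventory 26 days ago vs limit 30 → met
3. condition 'dispenses Schedule II substances' holds; refrigeration temperature log review 163 days ago vs limit 180 → met
4. prescription drop-off log present → met
5. certified pharmacy technicians 3 ≥ 3 → met
6. licensed pharmacists on duty per shift 6 ≥ 3 → met
7. expired-stock purge 41 days ago vs limit 45 → met
8. DEA registration certificate present → met
9. compounding area certification 263 days ago vs limit 270 → met
10. days of controlled-substance discrepancy outstanding 5 ≤ 8 → met
11. condition 'performs sterile compounding' holds; after-hours emergency contact present → met
All met.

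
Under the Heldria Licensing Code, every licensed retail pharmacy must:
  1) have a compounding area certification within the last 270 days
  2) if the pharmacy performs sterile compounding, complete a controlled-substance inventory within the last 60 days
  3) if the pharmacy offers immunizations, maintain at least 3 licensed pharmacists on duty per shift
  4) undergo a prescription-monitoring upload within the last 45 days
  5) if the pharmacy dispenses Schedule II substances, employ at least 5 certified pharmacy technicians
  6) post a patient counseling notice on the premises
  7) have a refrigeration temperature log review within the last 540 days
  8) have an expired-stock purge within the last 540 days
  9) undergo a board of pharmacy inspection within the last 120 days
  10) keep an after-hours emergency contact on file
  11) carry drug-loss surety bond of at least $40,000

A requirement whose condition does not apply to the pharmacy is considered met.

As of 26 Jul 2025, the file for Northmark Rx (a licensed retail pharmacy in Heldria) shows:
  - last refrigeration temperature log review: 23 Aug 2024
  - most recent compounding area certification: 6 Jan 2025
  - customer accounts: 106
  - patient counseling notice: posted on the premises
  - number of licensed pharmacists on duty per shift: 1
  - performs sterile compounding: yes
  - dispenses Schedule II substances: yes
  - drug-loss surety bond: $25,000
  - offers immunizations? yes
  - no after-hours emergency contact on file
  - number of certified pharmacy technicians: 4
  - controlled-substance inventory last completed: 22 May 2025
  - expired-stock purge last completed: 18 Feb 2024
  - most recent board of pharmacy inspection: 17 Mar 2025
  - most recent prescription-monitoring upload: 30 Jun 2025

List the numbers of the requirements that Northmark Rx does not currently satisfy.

2, 3, 5, 9, 10, 11

1. compounding area certification 201 days ago vs limit 270 → met
2. condition 'performs sterile compounding' holds; controlled-substance inventory 65 days ago vs limit 60 → not met
3. condition 'offers immunizations' holds; licensed pharmacists on duty per shift 1 < 3 → not met
4. prescription-monitoring upload 26 days ago vs limit 45 → met
5. condition 'dispenses Schedule II substances' holds; certified pharmacy technicians 4 < 5 → not met
6. patient counseling notice present → met
7. refrigeration temperature log review 337 days ago vs limit 540 → met
8. expired-stock purge 524 days ago vs limit 540 → met
9. board of pharmacy inspection 131 days ago vs limit 120 → not met
10. after-hours emergency contact absent → not met
11. drug-loss surety bond $25,000 < $40,000 → not met
Not met: 2, 3, 5, 9, 10, 11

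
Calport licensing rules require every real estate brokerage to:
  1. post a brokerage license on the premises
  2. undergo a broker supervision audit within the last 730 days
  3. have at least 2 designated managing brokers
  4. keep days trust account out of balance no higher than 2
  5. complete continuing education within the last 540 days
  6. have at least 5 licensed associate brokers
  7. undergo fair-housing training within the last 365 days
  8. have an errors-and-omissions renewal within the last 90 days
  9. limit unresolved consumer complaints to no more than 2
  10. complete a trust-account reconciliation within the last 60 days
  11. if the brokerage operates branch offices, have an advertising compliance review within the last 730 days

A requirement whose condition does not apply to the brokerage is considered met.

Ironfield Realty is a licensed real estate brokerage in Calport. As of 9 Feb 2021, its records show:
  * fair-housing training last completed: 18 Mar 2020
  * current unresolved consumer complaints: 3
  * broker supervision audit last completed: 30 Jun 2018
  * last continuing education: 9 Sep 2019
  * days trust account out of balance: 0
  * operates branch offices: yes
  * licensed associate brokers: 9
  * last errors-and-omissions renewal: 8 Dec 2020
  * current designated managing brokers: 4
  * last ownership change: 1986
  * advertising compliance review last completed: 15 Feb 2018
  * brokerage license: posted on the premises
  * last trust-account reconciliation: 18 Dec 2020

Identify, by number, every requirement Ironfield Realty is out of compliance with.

2, 9, 11

1. brokerage license present → met
2. broker supervision audit 955 days ago vs limit 730 → not met
3. designated managing brokers 4 ≥ 2 → met
4. days trust account out of balance 0 ≤ 2 → met
5. continuing education 519 days ago vs limit 540 → met
6. licensed associate brokers 9 ≥ 5 → met
7. fair-housing training 328 days ago vs limit 365 → met
8. errors-and-omissions renewal 63 days ago vs limit 90 → met
9. unresolved consumer complaints 3 > 2 → not met
10. trust-account reconciliation 53 days ago vs limit 60 → met
11. condition 'operates branch offices' holds; advertising compliance review 1090 days ago vs limit 730 → not met
Not met: 2, 9, 11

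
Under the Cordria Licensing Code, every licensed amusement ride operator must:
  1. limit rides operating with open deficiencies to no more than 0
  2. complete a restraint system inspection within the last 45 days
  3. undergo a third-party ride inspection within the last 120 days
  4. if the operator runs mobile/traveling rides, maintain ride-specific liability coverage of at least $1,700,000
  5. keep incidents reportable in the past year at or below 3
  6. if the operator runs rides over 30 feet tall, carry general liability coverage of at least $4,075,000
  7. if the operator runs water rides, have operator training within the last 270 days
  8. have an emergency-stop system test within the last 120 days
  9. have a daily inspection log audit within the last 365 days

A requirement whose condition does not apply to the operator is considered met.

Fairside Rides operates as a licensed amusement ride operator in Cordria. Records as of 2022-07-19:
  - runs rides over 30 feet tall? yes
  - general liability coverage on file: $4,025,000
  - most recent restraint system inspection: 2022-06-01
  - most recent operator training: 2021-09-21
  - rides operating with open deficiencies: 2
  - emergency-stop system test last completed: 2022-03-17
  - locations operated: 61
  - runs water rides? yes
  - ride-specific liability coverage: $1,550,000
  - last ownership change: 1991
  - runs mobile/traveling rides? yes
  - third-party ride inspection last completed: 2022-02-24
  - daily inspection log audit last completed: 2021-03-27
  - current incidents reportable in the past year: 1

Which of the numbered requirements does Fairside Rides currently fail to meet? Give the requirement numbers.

1, 2, 3, 4, 6, 7, 8, 9

1. rides operating with open deficiencies 2 > 0 → not met
2. restraint system inspection 48 days ago vs limit 45 → not met
3. third-party ride inspection 145 days ago vs limit 120 → not met
4. condition 'runs mobile/traveling rides' holds; ride-specific liability coverage $1,550,000 < $1,700,000 → not met
5. incidents reportable in the past year 1 ≤ 3 → met
6. condition 'runs rides over 30 feet tall' holds; general liability coverage $4,025,000 < $4,075,000 → not met
7. condition 'runs water rides' holds; operator training 301 days ago vs limit 270 → not met
8. emergency-stop system test 124 days ago vs limit 120 → not met
9. daily inspection log audit 479 days ago vs limit 365 → not met
Not met: 1, 2, 3, 4, 6, 7, 8, 9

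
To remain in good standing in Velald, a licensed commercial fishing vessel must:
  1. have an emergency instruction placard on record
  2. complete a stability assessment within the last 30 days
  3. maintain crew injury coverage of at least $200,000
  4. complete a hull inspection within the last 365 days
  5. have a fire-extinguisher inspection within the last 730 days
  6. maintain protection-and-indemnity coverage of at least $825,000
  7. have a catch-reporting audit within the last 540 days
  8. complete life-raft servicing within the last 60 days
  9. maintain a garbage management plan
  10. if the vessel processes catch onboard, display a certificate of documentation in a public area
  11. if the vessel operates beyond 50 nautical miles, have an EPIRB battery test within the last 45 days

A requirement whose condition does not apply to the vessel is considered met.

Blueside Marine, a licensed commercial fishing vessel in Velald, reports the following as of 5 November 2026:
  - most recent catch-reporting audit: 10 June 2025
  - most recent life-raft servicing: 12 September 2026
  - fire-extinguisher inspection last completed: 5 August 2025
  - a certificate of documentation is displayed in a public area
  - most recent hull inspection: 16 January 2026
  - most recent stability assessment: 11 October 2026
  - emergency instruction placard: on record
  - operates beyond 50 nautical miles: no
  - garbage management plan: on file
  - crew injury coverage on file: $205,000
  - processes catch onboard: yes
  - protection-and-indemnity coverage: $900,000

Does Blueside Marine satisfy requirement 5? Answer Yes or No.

Yes

5. fire-extinguisher inspection 457 days ago vs limit 730 → met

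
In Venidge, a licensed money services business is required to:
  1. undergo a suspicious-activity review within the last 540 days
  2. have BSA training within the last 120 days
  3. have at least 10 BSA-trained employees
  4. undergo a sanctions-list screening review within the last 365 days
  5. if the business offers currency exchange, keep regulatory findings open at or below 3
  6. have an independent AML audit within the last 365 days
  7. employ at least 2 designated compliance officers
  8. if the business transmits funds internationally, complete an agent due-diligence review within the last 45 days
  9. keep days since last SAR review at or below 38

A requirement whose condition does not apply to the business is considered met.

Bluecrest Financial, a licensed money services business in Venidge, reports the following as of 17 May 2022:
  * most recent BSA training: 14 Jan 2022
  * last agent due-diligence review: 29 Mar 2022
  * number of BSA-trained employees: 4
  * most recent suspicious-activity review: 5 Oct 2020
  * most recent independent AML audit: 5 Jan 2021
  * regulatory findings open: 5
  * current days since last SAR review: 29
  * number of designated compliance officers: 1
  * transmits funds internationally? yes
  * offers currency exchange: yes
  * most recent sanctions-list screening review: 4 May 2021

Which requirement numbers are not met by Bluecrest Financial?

1. suspicious-activity review 589 days ago vs limit 540 → not met
2. BSA training 123 days ago vs limit 120 → not met
3. BSA-trained employees 4 < 10 → not met
4. sanctions-list screening review 378 days ago vs limit 365 → not met
5. condition 'offers currency exchange' holds; regulatory findings open 5 > 3 → not met
6. independent AML audit 497 days ago vs limit 365 → not met
7. designated compliance officers 1 < 2 → not met
8. condition 'transmits funds internationally' holds; agent due-diligence review 49 days ago vs limit 45 → not met
9. days since last SAR review 29 ≤ 38 → met
Not met: 1, 2, 3, 4, 5, 6, 7, 8

1, 2, 3, 4, 5, 6, 7, 8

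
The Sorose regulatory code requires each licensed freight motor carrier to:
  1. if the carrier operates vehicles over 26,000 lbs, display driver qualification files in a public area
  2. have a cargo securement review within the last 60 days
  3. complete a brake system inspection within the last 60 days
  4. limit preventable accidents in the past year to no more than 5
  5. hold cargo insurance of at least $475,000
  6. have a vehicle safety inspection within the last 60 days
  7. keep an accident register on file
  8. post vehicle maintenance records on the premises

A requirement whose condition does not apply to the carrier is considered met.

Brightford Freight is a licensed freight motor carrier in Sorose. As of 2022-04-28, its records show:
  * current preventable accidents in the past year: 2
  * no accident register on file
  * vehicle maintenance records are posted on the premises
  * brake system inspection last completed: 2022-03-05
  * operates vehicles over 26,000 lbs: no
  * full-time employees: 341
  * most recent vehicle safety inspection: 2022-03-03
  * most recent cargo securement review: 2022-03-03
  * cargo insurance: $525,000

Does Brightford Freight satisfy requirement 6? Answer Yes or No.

Yes

6. vehicle safety inspection 56 days ago vs limit 60 → met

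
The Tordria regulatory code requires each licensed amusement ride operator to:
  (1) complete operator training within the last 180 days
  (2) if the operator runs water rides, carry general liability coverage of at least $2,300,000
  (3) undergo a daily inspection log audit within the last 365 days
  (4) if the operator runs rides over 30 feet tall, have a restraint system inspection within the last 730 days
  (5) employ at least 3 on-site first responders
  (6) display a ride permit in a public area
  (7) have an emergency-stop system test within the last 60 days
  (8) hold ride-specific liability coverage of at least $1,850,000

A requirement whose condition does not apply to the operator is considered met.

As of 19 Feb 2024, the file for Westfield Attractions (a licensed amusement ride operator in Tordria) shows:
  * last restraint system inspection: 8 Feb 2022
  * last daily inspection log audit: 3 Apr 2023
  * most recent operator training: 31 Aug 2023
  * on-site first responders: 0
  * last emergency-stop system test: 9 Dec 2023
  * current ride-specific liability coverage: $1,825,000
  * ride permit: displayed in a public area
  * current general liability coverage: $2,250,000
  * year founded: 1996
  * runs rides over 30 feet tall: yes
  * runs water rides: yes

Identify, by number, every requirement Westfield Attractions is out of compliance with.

1. operator training 172 days ago vs limit 180 → met
2. condition 'runs water rides' holds; general liability coverage $2,250,000 < $2,300,000 → not met
3. daily inspection log audit 322 days ago vs limit 365 → met
4. condition 'runs rides over 30 feet tall' holds; restraint system inspection 741 days ago vs limit 730 → not met
5. on-site first responders 0 < 3 → not met
6. ride permit present → met
7. emergency-stop system test 72 days ago vs limit 60 → not met
8. ride-specific liability coverage $1,825,000 < $1,850,000 → not met
Not met: 2, 4, 5, 7, 8

2, 4, 5, 7, 8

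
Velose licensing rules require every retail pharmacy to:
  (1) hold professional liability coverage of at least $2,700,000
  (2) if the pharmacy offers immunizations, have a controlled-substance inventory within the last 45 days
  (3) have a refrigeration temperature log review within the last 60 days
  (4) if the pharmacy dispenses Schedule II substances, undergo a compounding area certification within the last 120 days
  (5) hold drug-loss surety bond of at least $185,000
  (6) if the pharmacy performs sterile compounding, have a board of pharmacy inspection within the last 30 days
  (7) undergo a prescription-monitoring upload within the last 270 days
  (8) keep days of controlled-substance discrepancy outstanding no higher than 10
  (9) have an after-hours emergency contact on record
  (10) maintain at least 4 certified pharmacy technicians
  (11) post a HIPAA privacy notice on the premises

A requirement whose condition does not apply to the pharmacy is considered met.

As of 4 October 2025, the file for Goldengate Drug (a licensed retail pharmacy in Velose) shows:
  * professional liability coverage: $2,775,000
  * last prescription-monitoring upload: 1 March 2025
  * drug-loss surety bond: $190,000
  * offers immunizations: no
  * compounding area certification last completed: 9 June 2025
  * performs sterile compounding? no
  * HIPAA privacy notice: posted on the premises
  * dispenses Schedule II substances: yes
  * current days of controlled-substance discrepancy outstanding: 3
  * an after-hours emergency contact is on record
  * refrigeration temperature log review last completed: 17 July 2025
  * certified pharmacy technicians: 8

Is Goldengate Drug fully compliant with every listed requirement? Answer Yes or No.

1. professional liability coverage $2,775,000 ≥ $2,700,000 → met
2. condition 'offers immunizations' does not hold → requirement n/a → met
3. refrigeration temperature log review 79 days ago vs limit 60 → not met
4. condition 'dispenses Schedule II substances' holds; compounding area certification 117 days ago vs limit 120 → met
5. drug-loss surety bond $190,000 ≥ $185,000 → met
6. condition 'performs sterile compounding' does not hold → requirement n/a → met
7. prescription-monitoring upload 217 days ago vs limit 270 → met
8. days of controlled-substance discrepancy outstanding 3 ≤ 10 → met
9. after-hours emergency contact present → met
10. certified pharmacy technicians 8 ≥ 4 → met
11. HIPAA privacy notice present → met
Not met: 3

No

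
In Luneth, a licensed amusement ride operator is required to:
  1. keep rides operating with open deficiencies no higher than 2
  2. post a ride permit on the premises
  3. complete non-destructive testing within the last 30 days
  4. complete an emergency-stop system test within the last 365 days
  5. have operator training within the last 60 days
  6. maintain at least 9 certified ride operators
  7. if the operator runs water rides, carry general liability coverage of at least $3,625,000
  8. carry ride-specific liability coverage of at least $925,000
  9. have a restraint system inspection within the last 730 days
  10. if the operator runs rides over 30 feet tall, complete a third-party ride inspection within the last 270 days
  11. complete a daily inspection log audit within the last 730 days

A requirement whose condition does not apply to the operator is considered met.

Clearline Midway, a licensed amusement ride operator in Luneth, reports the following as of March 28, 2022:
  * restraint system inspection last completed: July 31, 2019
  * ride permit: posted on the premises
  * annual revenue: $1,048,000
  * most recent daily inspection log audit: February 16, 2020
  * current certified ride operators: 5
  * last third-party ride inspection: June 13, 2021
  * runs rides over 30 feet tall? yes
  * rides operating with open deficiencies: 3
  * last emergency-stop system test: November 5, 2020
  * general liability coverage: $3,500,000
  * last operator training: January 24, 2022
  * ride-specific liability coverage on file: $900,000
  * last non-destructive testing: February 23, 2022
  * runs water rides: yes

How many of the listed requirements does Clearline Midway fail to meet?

1. rides operating with open deficiencies 3 > 2 → not met
2. ride permit present → met
3. non-destructive testing 33 days ago vs limit 30 → not met
4. emergency-stop system test 508 days ago vs limit 365 → not met
5. operator training 63 days ago vs limit 60 → not met
6. certified ride operators 5 < 9 → not met
7. condition 'runs water rides' holds; general liability coverage $3,500,000 < $3,625,000 → not met
8. ride-specific liability coverage $900,000 < $925,000 → not met
9. restraint system inspection 971 days ago vs limit 730 → not met
10. condition 'runs rides over 30 feet tall' holds; third-party ride inspection 288 days ago vs limit 270 → not met
11. daily inspection log audit 771 days ago vs limit 730 → not met
Not met: 10 of 11

10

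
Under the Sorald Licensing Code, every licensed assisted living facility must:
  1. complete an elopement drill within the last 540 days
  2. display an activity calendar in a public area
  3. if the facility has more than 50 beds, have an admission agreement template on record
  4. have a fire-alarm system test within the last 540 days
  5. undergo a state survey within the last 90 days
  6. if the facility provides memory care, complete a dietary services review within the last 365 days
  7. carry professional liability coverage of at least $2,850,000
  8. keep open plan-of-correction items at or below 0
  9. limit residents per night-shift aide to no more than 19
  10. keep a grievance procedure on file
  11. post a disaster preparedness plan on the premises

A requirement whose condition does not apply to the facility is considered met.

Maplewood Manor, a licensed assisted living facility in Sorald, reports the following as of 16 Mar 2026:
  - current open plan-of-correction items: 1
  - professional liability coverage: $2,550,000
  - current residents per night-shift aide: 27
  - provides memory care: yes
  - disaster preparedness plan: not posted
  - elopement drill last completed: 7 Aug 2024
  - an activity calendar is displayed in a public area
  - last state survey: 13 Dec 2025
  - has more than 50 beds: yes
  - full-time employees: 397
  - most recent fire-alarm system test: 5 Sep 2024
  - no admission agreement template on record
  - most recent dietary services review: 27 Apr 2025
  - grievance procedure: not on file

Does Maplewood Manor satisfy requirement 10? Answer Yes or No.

10. grievance procedure absent → not met

No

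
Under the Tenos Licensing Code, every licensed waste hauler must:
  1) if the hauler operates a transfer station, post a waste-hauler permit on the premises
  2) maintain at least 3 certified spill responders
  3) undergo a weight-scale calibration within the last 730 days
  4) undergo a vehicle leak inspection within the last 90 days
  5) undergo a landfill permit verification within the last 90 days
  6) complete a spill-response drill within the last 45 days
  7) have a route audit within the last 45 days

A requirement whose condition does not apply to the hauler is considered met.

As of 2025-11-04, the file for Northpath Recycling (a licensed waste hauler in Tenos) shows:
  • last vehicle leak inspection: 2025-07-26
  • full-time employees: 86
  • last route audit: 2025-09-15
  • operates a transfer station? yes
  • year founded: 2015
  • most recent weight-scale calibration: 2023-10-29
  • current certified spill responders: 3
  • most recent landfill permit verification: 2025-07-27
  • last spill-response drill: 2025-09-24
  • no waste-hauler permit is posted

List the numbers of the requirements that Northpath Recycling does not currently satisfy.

1, 3, 4, 5, 7

1. condition 'operates a transfer station' holds; waste-hauler permit absent → not met
2. certified spill responders 3 ≥ 3 → met
3. weight-scale calibration 737 days ago vs limit 730 → not met
4. vehicle leak inspection 101 days ago vs limit 90 → not met
5. landfill permit verification 100 days ago vs limit 90 → not met
6. spill-response drill 41 days ago vs limit 45 → met
7. route audit 50 days ago vs limit 45 → not met
Not met: 1, 3, 4, 5, 7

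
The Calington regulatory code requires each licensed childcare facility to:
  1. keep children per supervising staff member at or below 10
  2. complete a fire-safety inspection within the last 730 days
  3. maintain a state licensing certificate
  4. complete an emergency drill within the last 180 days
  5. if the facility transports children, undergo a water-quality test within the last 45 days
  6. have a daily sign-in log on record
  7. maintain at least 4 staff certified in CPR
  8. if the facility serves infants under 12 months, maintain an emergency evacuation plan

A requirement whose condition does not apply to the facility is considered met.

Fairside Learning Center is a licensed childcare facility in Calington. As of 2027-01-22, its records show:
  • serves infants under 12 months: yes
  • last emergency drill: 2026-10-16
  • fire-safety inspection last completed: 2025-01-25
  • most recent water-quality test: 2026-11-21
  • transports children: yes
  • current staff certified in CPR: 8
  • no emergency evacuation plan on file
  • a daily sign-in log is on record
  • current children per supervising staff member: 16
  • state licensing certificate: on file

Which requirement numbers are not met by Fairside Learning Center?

1. children per supervising staff member 16 > 10 → not met
2. fire-safety inspection 727 days ago vs limit 730 → met
3. state licensing certificate present → met
4. emergency drill 98 days ago vs limit 180 → met
5. condition 'transports children' holds; water-quality test 62 days ago vs limit 45 → not met
6. daily sign-in log present → met
7. staff certified in CPR 8 ≥ 4 → met
8. condition 'serves infants under 12 months' holds; emergency evacuation plan absent → not met
Not met: 1, 5, 8

1, 5, 8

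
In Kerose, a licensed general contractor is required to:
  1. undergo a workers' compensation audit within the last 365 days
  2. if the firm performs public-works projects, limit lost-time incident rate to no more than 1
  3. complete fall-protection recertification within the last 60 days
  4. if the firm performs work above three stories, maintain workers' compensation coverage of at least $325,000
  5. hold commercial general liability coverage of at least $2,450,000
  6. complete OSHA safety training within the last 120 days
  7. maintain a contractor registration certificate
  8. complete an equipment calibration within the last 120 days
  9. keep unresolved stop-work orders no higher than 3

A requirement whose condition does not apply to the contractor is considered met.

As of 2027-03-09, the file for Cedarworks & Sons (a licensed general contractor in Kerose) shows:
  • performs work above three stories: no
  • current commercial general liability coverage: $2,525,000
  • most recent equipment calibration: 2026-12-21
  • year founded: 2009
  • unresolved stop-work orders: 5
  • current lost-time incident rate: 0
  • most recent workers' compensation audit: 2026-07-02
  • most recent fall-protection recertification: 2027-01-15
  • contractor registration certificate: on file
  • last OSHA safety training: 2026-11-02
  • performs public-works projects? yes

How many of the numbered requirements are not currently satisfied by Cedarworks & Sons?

1. workers' compensation audit 250 days ago vs limit 365 → met
2. condition 'performs public-works projects' holds; lost-time incident rate 0 ≤ 1 → met
3. fall-protection recertification 53 days ago vs limit 60 → met
4. condition 'performs work above three stories' does not hold → requirement n/a → met
5. commercial general liability coverage $2,525,000 ≥ $2,450,000 → met
6. OSHA safety training 127 days ago vs limit 120 → not met
7. contractor registration certificate present → met
8. equipment calibration 78 days ago vs limit 120 → met
9. unresolved stop-work orders 5 > 3 → not met
Not met: 2 of 9

2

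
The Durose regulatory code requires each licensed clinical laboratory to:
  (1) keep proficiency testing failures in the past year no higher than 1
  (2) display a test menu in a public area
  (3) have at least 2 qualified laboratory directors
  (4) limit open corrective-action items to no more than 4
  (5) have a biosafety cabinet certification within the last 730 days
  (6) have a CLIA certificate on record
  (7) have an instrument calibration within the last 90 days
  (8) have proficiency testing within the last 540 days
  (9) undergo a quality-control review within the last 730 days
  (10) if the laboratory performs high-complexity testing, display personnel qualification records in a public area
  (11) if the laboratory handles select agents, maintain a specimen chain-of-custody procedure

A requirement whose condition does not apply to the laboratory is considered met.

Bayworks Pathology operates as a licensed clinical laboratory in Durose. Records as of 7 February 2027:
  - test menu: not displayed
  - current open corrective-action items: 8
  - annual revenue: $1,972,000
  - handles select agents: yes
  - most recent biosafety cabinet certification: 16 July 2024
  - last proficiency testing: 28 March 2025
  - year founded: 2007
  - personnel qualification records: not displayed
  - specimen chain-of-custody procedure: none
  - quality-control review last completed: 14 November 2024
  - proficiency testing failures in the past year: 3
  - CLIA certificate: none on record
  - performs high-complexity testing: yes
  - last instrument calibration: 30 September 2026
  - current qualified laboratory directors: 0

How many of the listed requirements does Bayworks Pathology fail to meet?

11

1. proficiency testing failures in the past year 3 > 1 → not met
2. test menu absent → not met
3. qualified laboratory directors 0 < 2 → not met
4. open corrective-action items 8 > 4 → not met
5. biosafety cabinet certification 936 days ago vs limit 730 → not met
6. CLIA certificate absent → not met
7. instrument calibration 130 days ago vs limit 90 → not met
8. proficiency testing 681 days ago vs limit 540 → not met
9. quality-control review 815 days ago vs limit 730 → not met
10. condition 'performs high-complexity testing' holds; personnel qualification records absent → not met
11. condition 'handles select agents' holds; specimen chain-of-custody procedure absent → not met
Not met: 11 of 11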